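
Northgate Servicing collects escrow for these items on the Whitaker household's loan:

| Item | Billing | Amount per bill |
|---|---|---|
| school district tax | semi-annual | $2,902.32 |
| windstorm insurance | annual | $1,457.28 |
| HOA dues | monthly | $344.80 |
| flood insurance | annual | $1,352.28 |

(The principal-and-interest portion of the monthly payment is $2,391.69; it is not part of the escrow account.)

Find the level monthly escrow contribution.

School district tax = $2,902.32 × 2 = $5,804.64
Windstorm insurance = $1,457.28
HOA dues = $344.80 × 12 = $4,137.60
Flood insurance = $1,352.28
Yearly total = $12,751.80
Monthly escrow = $12,751.80 / 12 = $1,062.65

$1,062.65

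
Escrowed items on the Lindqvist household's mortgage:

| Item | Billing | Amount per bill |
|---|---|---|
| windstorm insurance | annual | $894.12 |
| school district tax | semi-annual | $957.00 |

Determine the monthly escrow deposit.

$234.01

Windstorm insurance = $894.12
School district tax = $957.00 × 2 = $1,914.00
Yearly total = $894.12 + $1,914.00 = $2,808.12
Base monthly escrow = $2,808.12 ÷ 12 = $234.01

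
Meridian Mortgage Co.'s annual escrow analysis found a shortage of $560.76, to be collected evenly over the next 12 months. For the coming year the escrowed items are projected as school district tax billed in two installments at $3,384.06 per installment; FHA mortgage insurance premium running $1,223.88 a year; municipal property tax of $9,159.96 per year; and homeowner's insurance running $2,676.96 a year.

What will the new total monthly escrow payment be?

School district tax: $3,384.06 × 2 = $6,768.12
FHA mortgage insurance premium: $1,223.88
Municipal property tax: $9,159.96
Homeowner's insurance: $2,676.96
Annual escrow total = $6,768.12 + $1,223.88 + $9,159.96 + $2,676.96 = $19,828.92
Per month = $19,828.92 ÷ 12 = $1,652.41
Shortage per month = $560.76 / 12 = $46.73
Adjusted monthly = $1,652.41 + $46.73 = $1,699.14

$1,699.14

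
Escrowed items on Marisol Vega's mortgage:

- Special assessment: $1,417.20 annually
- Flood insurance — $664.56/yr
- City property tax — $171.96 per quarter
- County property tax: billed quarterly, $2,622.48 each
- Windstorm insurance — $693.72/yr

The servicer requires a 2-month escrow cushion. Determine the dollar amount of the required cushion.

Special assessment — $1,417.20
Flood insurance — $664.56
City property tax — $171.96 × 4 = $687.84
County property tax — $2,622.48 × 4 = $10,489.92
Windstorm insurance — $693.72
Combined annual = $13,953.24
Monthly = $13,953.24 ÷ 12 = $1,162.77
Cushion = 2 × $1,162.77 = $2,325.54

$2,325.54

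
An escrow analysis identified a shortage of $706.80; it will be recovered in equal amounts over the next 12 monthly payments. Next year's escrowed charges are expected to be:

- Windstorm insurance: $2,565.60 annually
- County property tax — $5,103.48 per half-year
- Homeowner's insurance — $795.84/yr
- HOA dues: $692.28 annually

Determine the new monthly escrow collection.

$1,247.29

Windstorm insurance: $2,565.60/yr
County property tax: $5,103.48 × 2 = $10,206.96/yr
Homeowner's insurance: $795.84/yr
HOA dues: $692.28/yr
Total per year = $2,565.60 + $10,206.96 + $795.84 + $692.28 = $14,260.68
Monthly escrow = $14,260.68 ÷ 12 = $1,188.39
Shortage spread = $706.80 ÷ 12 = $58.90/mo
New monthly escrow = $1,188.39 + $58.90 = $1,247.29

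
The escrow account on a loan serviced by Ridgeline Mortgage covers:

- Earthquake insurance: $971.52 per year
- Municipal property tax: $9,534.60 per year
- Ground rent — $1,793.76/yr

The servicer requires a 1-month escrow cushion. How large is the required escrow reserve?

Earthquake insurance — $971.52 per year
Municipal property tax — $9,534.60 per year
Ground rent — $1,793.76 per year
Combined annual = $12,299.88
Per month = $12,299.88 ÷ 12 = $1,024.99
Required cushion = 1 × $1,024.99 = $1,024.99

$1,024.99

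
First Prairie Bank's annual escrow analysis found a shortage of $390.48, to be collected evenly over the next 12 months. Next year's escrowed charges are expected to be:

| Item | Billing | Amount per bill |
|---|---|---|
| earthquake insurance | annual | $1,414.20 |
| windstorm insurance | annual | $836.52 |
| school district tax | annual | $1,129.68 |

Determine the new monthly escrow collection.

Earthquake insurance: $1,414.20/yr
Windstorm insurance: $836.52/yr
School district tax: $1,129.68/yr
Combined annual = $1,414.20 + $836.52 + $1,129.68 = $3,380.40
Base monthly escrow = $3,380.40 / 12 = $281.70
Shortage per month = $390.48 ÷ 12 = $32.54
Adjusted monthly = $281.70 + $32.54 = $314.24

$314.24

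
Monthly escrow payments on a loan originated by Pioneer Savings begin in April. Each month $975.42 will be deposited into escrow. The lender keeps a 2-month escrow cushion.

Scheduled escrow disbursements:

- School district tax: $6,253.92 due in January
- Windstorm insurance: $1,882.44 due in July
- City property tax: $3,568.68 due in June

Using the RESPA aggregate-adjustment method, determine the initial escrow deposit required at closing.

$3,901.68

Cushion = 2 × $975.42 = $1,950.84
Trial balance (start $0, +$975.42 each month, − disbursements):
  Apr: +$975.42 → $975.42
  May: +$975.42 → $1,950.84
  Jun: +$975.42 − $3,568.68 → -$642.42
  Jul: +$975.42 − $1,882.44 → -$1,549.44
  Aug: +$975.42 → -$574.02
  Sep: +$975.42 → $401.40
  Oct: +$975.42 → $1,376.82
  Nov: +$975.42 → $2,352.24
  Dec: +$975.42 → $3,327.66
  Jan: +$975.42 − $6,253.92 → -$1,950.84
  Feb: +$975.42 → -$975.42
  Mar: +$975.42 → $0.00
Lowest trial balance = -$1,950.84 (Jan)
Initial deposit = cushion − low point = $1,950.84 − (-$1,950.84) = $3,901.68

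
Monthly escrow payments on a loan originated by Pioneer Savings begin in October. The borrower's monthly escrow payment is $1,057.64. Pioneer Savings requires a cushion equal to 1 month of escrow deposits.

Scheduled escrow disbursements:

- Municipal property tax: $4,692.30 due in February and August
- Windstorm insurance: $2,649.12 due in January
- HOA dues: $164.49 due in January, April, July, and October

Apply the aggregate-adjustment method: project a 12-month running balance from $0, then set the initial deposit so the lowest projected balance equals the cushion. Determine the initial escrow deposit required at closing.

Cushion = 1 × $1,057.64 = $1,057.64
Trial balance (start $0, +$1,057.64 each month, − disbursements):
  Oct: +$1,057.64 − $164.49 → $893.15
  Nov: +$1,057.64 → $1,950.79
  Dec: +$1,057.64 → $3,008.43
  Jan: +$1,057.64 − $2,813.61 → $1,252.46
  Feb: +$1,057.64 − $4,692.30 → -$2,382.20
  Mar: +$1,057.64 → -$1,324.56
  Apr: +$1,057.64 − $164.49 → -$431.41
  May: +$1,057.64 → $626.23
  Jun: +$1,057.64 → $1,683.87
  Jul: +$1,057.64 − $164.49 → $2,577.02
  Aug: +$1,057.64 − $4,692.30 → -$1,057.64
  Sep: +$1,057.64 → $0.00
Lowest trial balance = -$2,382.20 (Feb)
Initial deposit = cushion − low point = $1,057.64 − (-$2,382.20) = $3,439.84

$3,439.84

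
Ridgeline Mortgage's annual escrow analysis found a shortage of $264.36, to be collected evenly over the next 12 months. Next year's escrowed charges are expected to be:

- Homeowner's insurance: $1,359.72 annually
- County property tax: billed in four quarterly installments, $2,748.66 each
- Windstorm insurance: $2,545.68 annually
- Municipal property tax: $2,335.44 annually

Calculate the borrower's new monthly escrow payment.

$1,458.32

Homeowner's insurance — $1,359.72
County property tax — $2,748.66 × 4 = $10,994.64
Windstorm insurance — $2,545.68
Municipal property tax — $2,335.44
Total annual escrow = $1,359.72 + $10,994.64 + $2,545.68 + $2,335.44 = $17,235.48
Base monthly escrow = $17,235.48 / 12 = $1,436.29
Shortage per month = $264.36 / 12 = $22.03
New monthly escrow = $1,436.29 + $22.03 = $1,458.32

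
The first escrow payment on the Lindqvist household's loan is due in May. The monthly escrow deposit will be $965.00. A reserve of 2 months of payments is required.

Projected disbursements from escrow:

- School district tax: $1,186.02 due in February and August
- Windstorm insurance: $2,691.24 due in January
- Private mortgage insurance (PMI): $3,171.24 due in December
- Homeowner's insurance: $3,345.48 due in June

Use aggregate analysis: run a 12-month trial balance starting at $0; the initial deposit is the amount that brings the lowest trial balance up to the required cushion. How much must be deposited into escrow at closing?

$3,860.00

Cushion = 2 × $965.00 = $1,930.00
Trial balance (start $0, +$965.00 each month, − disbursements):
  May: +$965.00 → $965.00
  Jun: +$965.00 − $3,345.48 → -$1,415.48
  Jul: +$965.00 → -$450.48
  Aug: +$965.00 − $1,186.02 → -$671.50
  Sep: +$965.00 → $293.50
  Oct: +$965.00 → $1,258.50
  Nov: +$965.00 → $2,223.50
  Dec: +$965.00 − $3,171.24 → $17.26
  Jan: +$965.00 − $2,691.24 → -$1,708.98
  Feb: +$965.00 − $1,186.02 → -$1,930.00
  Mar: +$965.00 → -$965.00
  Apr: +$965.00 → $0.00
Lowest trial balance = -$1,930.00 (Feb)
Initial deposit = cushion − low point = $1,930.00 − (-$1,930.00) = $3,860.00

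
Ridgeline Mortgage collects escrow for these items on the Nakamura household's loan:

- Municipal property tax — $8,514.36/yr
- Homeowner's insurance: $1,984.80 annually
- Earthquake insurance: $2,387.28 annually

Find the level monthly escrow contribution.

Municipal property tax: $8,514.36
Homeowner's insurance: $1,984.80
Earthquake insurance: $2,387.28
Combined annual = $8,514.36 + $1,984.80 + $2,387.28 = $12,886.44
Monthly = $12,886.44 / 12 = $1,073.87

$1,073.87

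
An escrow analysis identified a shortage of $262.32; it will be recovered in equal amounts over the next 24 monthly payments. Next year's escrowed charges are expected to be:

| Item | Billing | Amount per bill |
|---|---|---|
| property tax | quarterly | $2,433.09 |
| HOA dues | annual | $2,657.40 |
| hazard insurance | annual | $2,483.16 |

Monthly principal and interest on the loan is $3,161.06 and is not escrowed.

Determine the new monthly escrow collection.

Property tax — $2,433.09 × 4 = $9,732.36 annually
HOA dues — $2,657.40 annually
Hazard insurance — $2,483.16 annually
Total per year = $9,732.36 + $2,657.40 + $2,483.16 = $14,872.92
Monthly = $14,872.92 ÷ 12 = $1,239.41
Shortage spread = $262.32 ÷ 24 = $10.93/mo
New monthly escrow = $1,239.41 + $10.93 = $1,250.34

$1,250.34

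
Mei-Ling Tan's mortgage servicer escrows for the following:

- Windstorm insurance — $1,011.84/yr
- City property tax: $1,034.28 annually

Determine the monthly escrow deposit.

Windstorm insurance: $1,011.84
City property tax: $1,034.28
Yearly total = $1,011.84 + $1,034.28 = $2,046.12
Monthly escrow = $2,046.12 / 12 = $170.51

$170.51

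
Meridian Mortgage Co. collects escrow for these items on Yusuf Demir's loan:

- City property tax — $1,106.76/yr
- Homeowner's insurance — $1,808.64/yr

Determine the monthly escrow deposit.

City property tax — $1,106.76 per year
Homeowner's insurance — $1,808.64 per year
Total annual escrow = $1,106.76 + $1,808.64 = $2,915.40
Monthly = $2,915.40 ÷ 12 = $242.95

$242.95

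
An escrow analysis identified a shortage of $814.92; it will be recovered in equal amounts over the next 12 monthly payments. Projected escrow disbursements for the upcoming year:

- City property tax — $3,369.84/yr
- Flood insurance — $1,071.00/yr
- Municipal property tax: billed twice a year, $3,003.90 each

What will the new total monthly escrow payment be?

City property tax — $3,369.84/yr
Flood insurance — $1,071.00/yr
Municipal property tax — $3,003.90 × 2 = $6,007.80/yr
Total annual escrow = $3,369.84 + $1,071.00 + $6,007.80 = $10,448.64
Monthly = $10,448.64 ÷ 12 = $870.72
Shortage spread = $814.92 / 12 = $67.91/mo
Adjusted monthly = $870.72 + $67.91 = $938.63

$938.63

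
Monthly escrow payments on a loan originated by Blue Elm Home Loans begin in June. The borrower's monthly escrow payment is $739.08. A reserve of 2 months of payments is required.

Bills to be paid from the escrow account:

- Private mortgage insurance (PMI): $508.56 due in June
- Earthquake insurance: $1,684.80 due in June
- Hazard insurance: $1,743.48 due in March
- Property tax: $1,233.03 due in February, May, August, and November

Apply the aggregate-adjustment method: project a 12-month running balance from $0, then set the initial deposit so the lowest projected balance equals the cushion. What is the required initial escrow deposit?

Cushion = 2 × $739.08 = $1,478.16
Trial balance (start $0, +$739.08 each month, − disbursements):
  Jun: +$739.08 − $2,193.36 → -$1,454.28
  Jul: +$739.08 → -$715.20
  Aug: +$739.08 − $1,233.03 → -$1,209.15
  Sep: +$739.08 → -$470.07
  Oct: +$739.08 → $269.01
  Nov: +$739.08 − $1,233.03 → -$224.94
  Dec: +$739.08 → $514.14
  Jan: +$739.08 → $1,253.22
  Feb: +$739.08 − $1,233.03 → $759.27
  Mar: +$739.08 − $1,743.48 → -$245.13
  Apr: +$739.08 → $493.95
  May: +$739.08 − $1,233.03 → $0.00
Lowest trial balance = -$1,454.28 (Jun)
Initial deposit = cushion − low point = $1,478.16 − (-$1,454.28) = $2,932.44

$2,932.44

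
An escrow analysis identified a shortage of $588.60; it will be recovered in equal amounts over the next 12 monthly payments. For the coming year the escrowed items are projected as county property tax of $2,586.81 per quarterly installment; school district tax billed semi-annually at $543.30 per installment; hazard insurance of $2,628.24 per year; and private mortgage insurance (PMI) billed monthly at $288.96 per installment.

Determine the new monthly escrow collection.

County property tax: $2,586.81 × 4 = $10,347.24 annually
School district tax: $543.30 × 2 = $1,086.60 annually
Hazard insurance: $2,628.24 annually
Private mortgage insurance (PMI): $288.96 × 12 = $3,467.52 annually
Annual escrow total = $10,347.24 + $1,086.60 + $2,628.24 + $3,467.52 = $17,529.60
Monthly escrow = $17,529.60 ÷ 12 = $1,460.80
Monthly shortage recovery: $588.60 / 12 = $49.05
Adjusted monthly = $1,460.80 + $49.05 = $1,509.85

$1,509.85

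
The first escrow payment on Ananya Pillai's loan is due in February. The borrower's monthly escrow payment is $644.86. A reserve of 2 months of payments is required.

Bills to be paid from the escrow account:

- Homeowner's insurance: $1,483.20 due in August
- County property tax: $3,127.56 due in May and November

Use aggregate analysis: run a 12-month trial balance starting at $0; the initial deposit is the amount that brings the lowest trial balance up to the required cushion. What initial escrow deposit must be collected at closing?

$2,579.44

Cushion = 2 × $644.86 = $1,289.72
Trial balance (start $0, +$644.86 each month, − disbursements):
  Feb: +$644.86 → $644.86
  Mar: +$644.86 → $1,289.72
  Apr: +$644.86 → $1,934.58
  May: +$644.86 − $3,127.56 → -$548.12
  Jun: +$644.86 → $96.74
  Jul: +$644.86 → $741.60
  Aug: +$644.86 − $1,483.20 → -$96.74
  Sep: +$644.86 → $548.12
  Oct: +$644.86 → $1,192.98
  Nov: +$644.86 − $3,127.56 → -$1,289.72
  Dec: +$644.86 → -$644.86
  Jan: +$644.86 → $0.00
Lowest trial balance = -$1,289.72 (Nov)
Initial deposit = cushion − low point = $1,289.72 − (-$1,289.72) = $2,579.44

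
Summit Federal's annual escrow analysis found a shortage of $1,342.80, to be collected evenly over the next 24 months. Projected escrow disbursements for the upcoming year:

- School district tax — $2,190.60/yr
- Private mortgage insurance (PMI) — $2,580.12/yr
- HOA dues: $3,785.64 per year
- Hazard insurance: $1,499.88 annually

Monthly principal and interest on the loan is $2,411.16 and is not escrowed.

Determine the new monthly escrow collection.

School district tax: $2,190.60 per year
Private mortgage insurance (PMI): $2,580.12 per year
HOA dues: $3,785.64 per year
Hazard insurance: $1,499.88 per year
Combined annual = $10,056.24
Base monthly escrow = $10,056.24 ÷ 12 = $838.02
Shortage spread = $1,342.80 / 24 = $55.95/mo
Adjusted monthly = $838.02 + $55.95 = $893.97

$893.97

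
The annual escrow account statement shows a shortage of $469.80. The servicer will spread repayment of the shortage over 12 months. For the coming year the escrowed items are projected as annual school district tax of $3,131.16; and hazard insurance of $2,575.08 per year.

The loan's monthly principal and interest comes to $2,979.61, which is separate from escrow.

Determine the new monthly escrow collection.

$514.67

School district tax = $3,131.16 annually
Hazard insurance = $2,575.08 annually
Annual escrow total = $5,706.24
Per month = $5,706.24 ÷ 12 = $475.52
Monthly shortage recovery: $469.80 / 12 = $39.15
New monthly escrow = $475.52 + $39.15 = $514.67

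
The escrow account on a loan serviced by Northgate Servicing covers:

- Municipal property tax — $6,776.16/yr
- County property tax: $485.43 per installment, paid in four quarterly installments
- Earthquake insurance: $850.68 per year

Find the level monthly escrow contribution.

$797.38

Municipal property tax — $6,776.16 annually
County property tax — $485.43 × 4 = $1,941.72 annually
Earthquake insurance — $850.68 annually
Combined annual = $6,776.16 + $1,941.72 + $850.68 = $9,568.56
Monthly escrow = $9,568.56 / 12 = $797.38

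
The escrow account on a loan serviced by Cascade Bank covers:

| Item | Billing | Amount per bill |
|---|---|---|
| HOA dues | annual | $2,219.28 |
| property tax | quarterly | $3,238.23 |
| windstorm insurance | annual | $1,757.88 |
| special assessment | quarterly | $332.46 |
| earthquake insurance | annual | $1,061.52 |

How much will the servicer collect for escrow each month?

$1,610.12

HOA dues — $2,219.28/yr
Property tax — $3,238.23 × 4 = $12,952.92/yr
Windstorm insurance — $1,757.88/yr
Special assessment — $332.46 × 4 = $1,329.84/yr
Earthquake insurance — $1,061.52/yr
Combined annual = $19,321.44
Monthly = $19,321.44 ÷ 12 = $1,610.12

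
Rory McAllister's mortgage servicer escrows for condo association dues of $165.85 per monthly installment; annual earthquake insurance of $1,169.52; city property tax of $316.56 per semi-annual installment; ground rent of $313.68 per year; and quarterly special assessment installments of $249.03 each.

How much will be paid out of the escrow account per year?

Condo association dues — $165.85 × 12 = $1,990.20/yr
Earthquake insurance — $1,169.52/yr
City property tax — $316.56 × 2 = $633.12/yr
Ground rent — $313.68/yr
Special assessment — $249.03 × 4 = $996.12/yr
Annual escrow total = $1,990.20 + $1,169.52 + $633.12 + $313.68 + $996.12 = $5,102.64

$5,102.64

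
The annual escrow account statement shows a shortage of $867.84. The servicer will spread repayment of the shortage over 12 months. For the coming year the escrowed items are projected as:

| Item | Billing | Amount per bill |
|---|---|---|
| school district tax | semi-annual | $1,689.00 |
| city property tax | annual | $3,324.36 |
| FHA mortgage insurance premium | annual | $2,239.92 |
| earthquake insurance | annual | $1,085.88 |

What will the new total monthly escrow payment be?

$908.00

School district tax — $1,689.00 × 2 = $3,378.00 per year
City property tax — $3,324.36 per year
FHA mortgage insurance premium — $2,239.92 per year
Earthquake insurance — $1,085.88 per year
Combined annual = $10,028.16
Base monthly escrow = $10,028.16 ÷ 12 = $835.68
Shortage spread = $867.84 ÷ 12 = $72.32/mo
New monthly escrow = $835.68 + $72.32 = $908.00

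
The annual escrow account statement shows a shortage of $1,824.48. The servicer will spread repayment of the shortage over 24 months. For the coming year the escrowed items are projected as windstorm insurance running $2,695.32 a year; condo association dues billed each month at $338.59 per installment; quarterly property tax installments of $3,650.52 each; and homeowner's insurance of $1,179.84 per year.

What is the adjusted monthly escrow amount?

$1,954.38

Windstorm insurance = $2,695.32 per year
Condo association dues = $338.59 × 12 = $4,063.08 per year
Property tax = $3,650.52 × 4 = $14,602.08 per year
Homeowner's insurance = $1,179.84 per year
Total annual escrow = $2,695.32 + $4,063.08 + $14,602.08 + $1,179.84 = $22,540.32
Base monthly escrow = $22,540.32 / 12 = $1,878.36
Shortage spread = $1,824.48 ÷ 24 = $76.02/mo
Adjusted monthly = $1,878.36 + $76.02 = $1,954.38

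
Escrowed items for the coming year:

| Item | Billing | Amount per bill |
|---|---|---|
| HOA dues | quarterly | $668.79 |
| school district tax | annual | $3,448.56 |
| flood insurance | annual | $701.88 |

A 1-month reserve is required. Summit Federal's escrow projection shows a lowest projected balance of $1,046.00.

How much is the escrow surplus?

$477.20

HOA dues — $668.79 × 4 = $2,675.16
School district tax — $3,448.56
Flood insurance — $701.88
Combined annual = $6,825.60
Monthly escrow = $6,825.60 / 12 = $568.80
Required cushion = 1 × $568.80 = $568.80
Excess over cushion: $1,046.00 − $568.80 = $477.20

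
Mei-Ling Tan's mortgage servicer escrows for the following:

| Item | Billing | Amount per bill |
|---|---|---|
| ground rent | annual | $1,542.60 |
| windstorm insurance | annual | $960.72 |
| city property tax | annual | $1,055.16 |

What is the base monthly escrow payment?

Ground rent = $1,542.60
Windstorm insurance = $960.72
City property tax = $1,055.16
Annual escrow total = $1,542.60 + $960.72 + $1,055.16 = $3,558.48
Monthly = $3,558.48 ÷ 12 = $296.54

$296.54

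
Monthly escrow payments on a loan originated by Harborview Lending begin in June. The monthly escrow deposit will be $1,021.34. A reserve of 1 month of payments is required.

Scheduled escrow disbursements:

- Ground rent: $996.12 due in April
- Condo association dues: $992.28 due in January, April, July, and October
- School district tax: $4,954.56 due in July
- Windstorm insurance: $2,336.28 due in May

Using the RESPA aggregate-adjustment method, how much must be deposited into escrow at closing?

Cushion = 1 × $1,021.34 = $1,021.34
Trial balance (start $0, +$1,021.34 each month, − disbursements):
  Jun: +$1,021.34 → $1,021.34
  Jul: +$1,021.34 − $5,946.84 → -$3,904.16
  Aug: +$1,021.34 → -$2,882.82
  Sep: +$1,021.34 → -$1,861.48
  Oct: +$1,021.34 − $992.28 → -$1,832.42
  Nov: +$1,021.34 → -$811.08
  Dec: +$1,021.34 → $210.26
  Jan: +$1,021.34 − $992.28 → $239.32
  Feb: +$1,021.34 → $1,260.66
  Mar: +$1,021.34 → $2,282.00
  Apr: +$1,021.34 − $1,988.40 → $1,314.94
  May: +$1,021.34 − $2,336.28 → $0.00
Lowest trial balance = -$3,904.16 (Jul)
Initial deposit = cushion − low point = $1,021.34 − (-$3,904.16) = $4,925.50

$4,925.50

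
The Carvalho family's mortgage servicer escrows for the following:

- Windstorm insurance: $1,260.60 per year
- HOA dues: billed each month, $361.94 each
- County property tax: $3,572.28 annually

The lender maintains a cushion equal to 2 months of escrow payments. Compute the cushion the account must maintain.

Windstorm insurance — $1,260.60 per year
HOA dues — $361.94 × 12 = $4,343.28 per year
County property tax — $3,572.28 per year
Total annual escrow = $1,260.60 + $4,343.28 + $3,572.28 = $9,176.16
Monthly escrow = $9,176.16 / 12 = $764.68
Cushion = 2 × $764.68 = $1,529.36

$1,529.36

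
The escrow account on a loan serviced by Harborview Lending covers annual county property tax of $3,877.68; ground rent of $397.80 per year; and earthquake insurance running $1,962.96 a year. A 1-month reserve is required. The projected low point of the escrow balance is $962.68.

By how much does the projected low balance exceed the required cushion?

County property tax = $3,877.68 per year
Ground rent = $397.80 per year
Earthquake insurance = $1,962.96 per year
Total per year = $6,238.44
Monthly escrow = $6,238.44 ÷ 12 = $519.87
Required reserve = 1 × $519.87 = $519.87
Excess over cushion: $962.68 − $519.87 = $442.81

$442.81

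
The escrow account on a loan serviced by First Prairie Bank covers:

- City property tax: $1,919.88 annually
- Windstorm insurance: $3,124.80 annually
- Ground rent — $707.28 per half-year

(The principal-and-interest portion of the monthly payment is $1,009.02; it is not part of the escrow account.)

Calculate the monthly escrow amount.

City property tax — $1,919.88/yr
Windstorm insurance — $3,124.80/yr
Ground rent — $707.28 × 2 = $1,414.56/yr
Combined annual = $1,919.88 + $3,124.80 + $1,414.56 = $6,459.24
Monthly = $6,459.24 ÷ 12 = $538.27

$538.27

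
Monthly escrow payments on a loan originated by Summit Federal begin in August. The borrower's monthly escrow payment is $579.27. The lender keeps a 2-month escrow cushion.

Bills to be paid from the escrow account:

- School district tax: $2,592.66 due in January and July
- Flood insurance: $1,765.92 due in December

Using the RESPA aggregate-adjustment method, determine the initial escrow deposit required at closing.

$2,041.50

Cushion = 2 × $579.27 = $1,158.54
Trial balance (start $0, +$579.27 each month, − disbursements):
  Aug: +$579.27 → $579.27
  Sep: +$579.27 → $1,158.54
  Oct: +$579.27 → $1,737.81
  Nov: +$579.27 → $2,317.08
  Dec: +$579.27 − $1,765.92 → $1,130.43
  Jan: +$579.27 − $2,592.66 → -$882.96
  Feb: +$579.27 → -$303.69
  Mar: +$579.27 → $275.58
  Apr: +$579.27 → $854.85
  May: +$579.27 → $1,434.12
  Jun: +$579.27 → $2,013.39
  Jul: +$579.27 − $2,592.66 → $0.00
Lowest trial balance = -$882.96 (Jan)
Initial deposit = cushion − low point = $1,158.54 − (-$882.96) = $2,041.50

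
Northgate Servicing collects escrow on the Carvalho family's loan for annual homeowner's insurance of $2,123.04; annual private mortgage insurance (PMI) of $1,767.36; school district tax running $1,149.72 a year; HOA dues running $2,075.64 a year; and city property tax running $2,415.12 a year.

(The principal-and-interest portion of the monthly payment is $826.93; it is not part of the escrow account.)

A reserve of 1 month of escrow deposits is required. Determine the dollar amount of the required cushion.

$794.24

Homeowner's insurance: $2,123.04/yr
Private mortgage insurance (PMI): $1,767.36/yr
School district tax: $1,149.72/yr
HOA dues: $2,075.64/yr
City property tax: $2,415.12/yr
Yearly total = $2,123.04 + $1,767.36 + $1,149.72 + $2,075.64 + $2,415.12 = $9,530.88
Monthly escrow = $9,530.88 / 12 = $794.24
Reserve = 1 × $794.24 = $794.24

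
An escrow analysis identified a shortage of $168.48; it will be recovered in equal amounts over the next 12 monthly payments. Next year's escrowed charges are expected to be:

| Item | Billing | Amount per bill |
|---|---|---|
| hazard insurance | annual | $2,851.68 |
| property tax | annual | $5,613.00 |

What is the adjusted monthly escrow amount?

$719.43

Hazard insurance = $2,851.68 annually
Property tax = $5,613.00 annually
Combined annual = $8,464.68
Monthly = $8,464.68 ÷ 12 = $705.39
Shortage per month = $168.48 ÷ 12 = $14.04
Adjusted monthly = $705.39 + $14.04 = $719.43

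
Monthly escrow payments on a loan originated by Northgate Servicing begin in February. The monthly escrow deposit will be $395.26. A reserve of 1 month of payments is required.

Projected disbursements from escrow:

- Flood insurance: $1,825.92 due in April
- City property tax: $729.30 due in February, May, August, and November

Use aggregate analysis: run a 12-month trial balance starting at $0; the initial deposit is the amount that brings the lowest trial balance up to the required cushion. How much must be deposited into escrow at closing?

Cushion = 1 × $395.26 = $395.26
Trial balance (start $0, +$395.26 each month, − disbursements):
  Feb: +$395.26 − $729.30 → -$334.04
  Mar: +$395.26 → $61.22
  Apr: +$395.26 − $1,825.92 → -$1,369.44
  May: +$395.26 − $729.30 → -$1,703.48
  Jun: +$395.26 → -$1,308.22
  Jul: +$395.26 → -$912.96
  Aug: +$395.26 − $729.30 → -$1,247.00
  Sep: +$395.26 → -$851.74
  Oct: +$395.26 → -$456.48
  Nov: +$395.26 − $729.30 → -$790.52
  Dec: +$395.26 → -$395.26
  Jan: +$395.26 → $0.00
Lowest trial balance = -$1,703.48 (May)
Initial deposit = cushion − low point = $395.26 − (-$1,703.48) = $2,098.74

$2,098.74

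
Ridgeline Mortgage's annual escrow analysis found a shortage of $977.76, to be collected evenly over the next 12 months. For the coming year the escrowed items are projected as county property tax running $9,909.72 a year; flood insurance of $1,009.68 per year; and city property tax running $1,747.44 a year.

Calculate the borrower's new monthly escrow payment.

County property tax — $9,909.72
Flood insurance — $1,009.68
City property tax — $1,747.44
Combined annual = $12,666.84
Monthly escrow = $12,666.84 / 12 = $1,055.57
Shortage spread = $977.76 ÷ 12 = $81.48/mo
New monthly escrow = $1,055.57 + $81.48 = $1,137.05

$1,137.05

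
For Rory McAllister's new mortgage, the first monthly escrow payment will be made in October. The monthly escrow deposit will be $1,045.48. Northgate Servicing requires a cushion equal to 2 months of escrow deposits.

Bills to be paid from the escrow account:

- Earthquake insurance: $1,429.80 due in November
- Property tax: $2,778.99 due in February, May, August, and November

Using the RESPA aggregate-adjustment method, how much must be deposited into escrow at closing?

Cushion = 2 × $1,045.48 = $2,090.96
Trial balance (start $0, +$1,045.48 each month, − disbursements):
  Oct: +$1,045.48 → $1,045.48
  Nov: +$1,045.48 − $4,208.79 → -$2,117.83
  Dec: +$1,045.48 → -$1,072.35
  Jan: +$1,045.48 → -$26.87
  Feb: +$1,045.48 − $2,778.99 → -$1,760.38
  Mar: +$1,045.48 → -$714.90
  Apr: +$1,045.48 → $330.58
  May: +$1,045.48 − $2,778.99 → -$1,402.93
  Jun: +$1,045.48 → -$357.45
  Jul: +$1,045.48 → $688.03
  Aug: +$1,045.48 − $2,778.99 → -$1,045.48
  Sep: +$1,045.48 → $0.00
Lowest trial balance = -$2,117.83 (Nov)
Initial deposit = cushion − low point = $2,090.96 − (-$2,117.83) = $4,208.79

$4,208.79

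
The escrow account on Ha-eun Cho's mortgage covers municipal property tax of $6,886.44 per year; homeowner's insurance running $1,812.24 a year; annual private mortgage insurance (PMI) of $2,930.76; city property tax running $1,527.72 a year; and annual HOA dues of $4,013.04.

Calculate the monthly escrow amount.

Municipal property tax — $6,886.44 per year
Homeowner's insurance — $1,812.24 per year
Private mortgage insurance (PMI) — $2,930.76 per year
City property tax — $1,527.72 per year
HOA dues — $4,013.04 per year
Total per year = $6,886.44 + $1,812.24 + $2,930.76 + $1,527.72 + $4,013.04 = $17,170.20
Monthly escrow = $17,170.20 ÷ 12 = $1,430.85

$1,430.85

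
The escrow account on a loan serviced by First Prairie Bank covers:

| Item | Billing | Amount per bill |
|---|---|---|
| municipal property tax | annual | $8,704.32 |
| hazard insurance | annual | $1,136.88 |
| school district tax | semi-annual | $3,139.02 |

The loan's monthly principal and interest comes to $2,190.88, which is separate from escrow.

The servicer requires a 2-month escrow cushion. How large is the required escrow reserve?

$2,686.54

Municipal property tax = $8,704.32
Hazard insurance = $1,136.88
School district tax = $3,139.02 × 2 = $6,278.04
Yearly total = $8,704.32 + $1,136.88 + $6,278.04 = $16,119.24
Monthly escrow = $16,119.24 ÷ 12 = $1,343.27
Reserve = 2 × $1,343.27 = $2,686.54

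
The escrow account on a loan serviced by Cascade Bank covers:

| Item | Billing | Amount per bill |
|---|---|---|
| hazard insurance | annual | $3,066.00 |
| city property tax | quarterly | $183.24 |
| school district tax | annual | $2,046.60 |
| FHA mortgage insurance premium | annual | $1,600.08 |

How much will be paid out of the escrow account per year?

Hazard insurance: $3,066.00 annually
City property tax: $183.24 × 4 = $732.96 annually
School district tax: $2,046.60 annually
FHA mortgage insurance premium: $1,600.08 annually
Annual escrow total = $7,445.64

$7,445.64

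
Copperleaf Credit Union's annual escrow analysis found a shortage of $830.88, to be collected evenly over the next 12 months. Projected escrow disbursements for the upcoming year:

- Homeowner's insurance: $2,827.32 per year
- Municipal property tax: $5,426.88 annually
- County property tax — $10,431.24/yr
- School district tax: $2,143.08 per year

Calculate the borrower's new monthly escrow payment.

$1,804.95

Homeowner's insurance = $2,827.32/yr
Municipal property tax = $5,426.88/yr
County property tax = $10,431.24/yr
School district tax = $2,143.08/yr
Annual escrow total = $2,827.32 + $5,426.88 + $10,431.24 + $2,143.08 = $20,828.52
Monthly = $20,828.52 / 12 = $1,735.71
Monthly shortage recovery: $830.88 ÷ 12 = $69.24
Adjusted monthly = $1,735.71 + $69.24 = $1,804.95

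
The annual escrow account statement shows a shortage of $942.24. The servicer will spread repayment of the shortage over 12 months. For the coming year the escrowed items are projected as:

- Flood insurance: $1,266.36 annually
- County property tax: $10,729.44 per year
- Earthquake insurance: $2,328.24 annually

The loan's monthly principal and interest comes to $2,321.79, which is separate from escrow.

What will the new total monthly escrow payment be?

Flood insurance — $1,266.36 per year
County property tax — $10,729.44 per year
Earthquake insurance — $2,328.24 per year
Total per year = $1,266.36 + $10,729.44 + $2,328.24 = $14,324.04
Monthly = $14,324.04 / 12 = $1,193.67
Shortage spread = $942.24 / 12 = $78.52/mo
Adjusted monthly = $1,193.67 + $78.52 = $1,272.19

$1,272.19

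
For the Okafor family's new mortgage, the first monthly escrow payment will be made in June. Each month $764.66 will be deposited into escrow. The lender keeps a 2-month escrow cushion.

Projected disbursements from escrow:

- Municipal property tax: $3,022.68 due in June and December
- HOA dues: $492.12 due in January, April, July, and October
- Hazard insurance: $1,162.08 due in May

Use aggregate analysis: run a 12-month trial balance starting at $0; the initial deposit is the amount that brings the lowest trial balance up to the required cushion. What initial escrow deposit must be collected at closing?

Cushion = 2 × $764.66 = $1,529.32
Trial balance (start $0, +$764.66 each month, − disbursements):
  Jun: +$764.66 − $3,022.68 → -$2,258.02
  Jul: +$764.66 − $492.12 → -$1,985.48
  Aug: +$764.66 → -$1,220.82
  Sep: +$764.66 → -$456.16
  Oct: +$764.66 − $492.12 → -$183.62
  Nov: +$764.66 → $581.04
  Dec: +$764.66 − $3,022.68 → -$1,676.98
  Jan: +$764.66 − $492.12 → -$1,404.44
  Feb: +$764.66 → -$639.78
  Mar: +$764.66 → $124.88
  Apr: +$764.66 − $492.12 → $397.42
  May: +$764.66 − $1,162.08 → $0.00
Lowest trial balance = -$2,258.02 (Jun)
Initial deposit = cushion − low point = $1,529.32 − (-$2,258.02) = $3,787.34

$3,787.34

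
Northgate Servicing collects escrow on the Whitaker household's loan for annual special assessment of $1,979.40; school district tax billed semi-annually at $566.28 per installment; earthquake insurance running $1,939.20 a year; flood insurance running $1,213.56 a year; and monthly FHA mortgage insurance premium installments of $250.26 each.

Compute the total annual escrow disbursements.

Special assessment = $1,979.40 per year
School district tax = $566.28 × 2 = $1,132.56 per year
Earthquake insurance = $1,939.20 per year
Flood insurance = $1,213.56 per year
FHA mortgage insurance premium = $250.26 × 12 = $3,003.12 per year
Combined annual = $1,979.40 + $1,132.56 + $1,939.20 + $1,213.56 + $3,003.12 = $9,267.84

$9,267.84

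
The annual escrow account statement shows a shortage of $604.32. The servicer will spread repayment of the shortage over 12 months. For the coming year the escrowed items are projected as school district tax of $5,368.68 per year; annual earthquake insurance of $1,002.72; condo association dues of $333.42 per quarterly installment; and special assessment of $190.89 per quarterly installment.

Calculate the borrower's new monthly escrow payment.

$756.08

School district tax: $5,368.68/yr
Earthquake insurance: $1,002.72/yr
Condo association dues: $333.42 × 4 = $1,333.68/yr
Special assessment: $190.89 × 4 = $763.56/yr
Yearly total = $5,368.68 + $1,002.72 + $1,333.68 + $763.56 = $8,468.64
Monthly escrow = $8,468.64 / 12 = $705.72
Shortage spread = $604.32 ÷ 12 = $50.36/mo
New monthly escrow = $705.72 + $50.36 = $756.08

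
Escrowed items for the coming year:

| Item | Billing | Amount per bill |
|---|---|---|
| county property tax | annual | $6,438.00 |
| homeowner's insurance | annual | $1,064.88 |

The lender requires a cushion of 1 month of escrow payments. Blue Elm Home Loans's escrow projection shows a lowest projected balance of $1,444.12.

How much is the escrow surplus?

County property tax = $6,438.00 annually
Homeowner's insurance = $1,064.88 annually
Combined annual = $6,438.00 + $1,064.88 = $7,502.88
Per month = $7,502.88 ÷ 12 = $625.24
Cushion = 1 × $625.24 = $625.24
Excess over cushion: $1,444.12 − $625.24 = $818.88

$818.88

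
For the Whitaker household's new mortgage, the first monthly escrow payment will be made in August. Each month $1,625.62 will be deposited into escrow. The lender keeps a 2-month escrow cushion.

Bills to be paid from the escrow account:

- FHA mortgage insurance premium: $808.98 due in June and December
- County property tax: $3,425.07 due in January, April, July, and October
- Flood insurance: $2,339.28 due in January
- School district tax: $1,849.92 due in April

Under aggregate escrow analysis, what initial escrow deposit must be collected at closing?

$3,894.05

Cushion = 2 × $1,625.62 = $3,251.24
Trial balance (start $0, +$1,625.62 each month, − disbursements):
  Aug: +$1,625.62 → $1,625.62
  Sep: +$1,625.62 → $3,251.24
  Oct: +$1,625.62 − $3,425.07 → $1,451.79
  Nov: +$1,625.62 → $3,077.41
  Dec: +$1,625.62 − $808.98 → $3,894.05
  Jan: +$1,625.62 − $5,764.35 → -$244.68
  Feb: +$1,625.62 → $1,380.94
  Mar: +$1,625.62 → $3,006.56
  Apr: +$1,625.62 − $5,274.99 → -$642.81
  May: +$1,625.62 → $982.81
  Jun: +$1,625.62 − $808.98 → $1,799.45
  Jul: +$1,625.62 − $3,425.07 → $0.00
Lowest trial balance = -$642.81 (Apr)
Initial deposit = cushion − low point = $3,251.24 − (-$642.81) = $3,894.05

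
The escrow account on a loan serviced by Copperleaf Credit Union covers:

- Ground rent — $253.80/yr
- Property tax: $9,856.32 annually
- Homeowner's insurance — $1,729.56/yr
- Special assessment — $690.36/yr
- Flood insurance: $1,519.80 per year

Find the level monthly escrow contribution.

Ground rent: $253.80/yr
Property tax: $9,856.32/yr
Homeowner's insurance: $1,729.56/yr
Special assessment: $690.36/yr
Flood insurance: $1,519.80/yr
Total annual escrow = $253.80 + $9,856.32 + $1,729.56 + $690.36 + $1,519.80 = $14,049.84
Per month = $14,049.84 ÷ 12 = $1,170.82

$1,170.82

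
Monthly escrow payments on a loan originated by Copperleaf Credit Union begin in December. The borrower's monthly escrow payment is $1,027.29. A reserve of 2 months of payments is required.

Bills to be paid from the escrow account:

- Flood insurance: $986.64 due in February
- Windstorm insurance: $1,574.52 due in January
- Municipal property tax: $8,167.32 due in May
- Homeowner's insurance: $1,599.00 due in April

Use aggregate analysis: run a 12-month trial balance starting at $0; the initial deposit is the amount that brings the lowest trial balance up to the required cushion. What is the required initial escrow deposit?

Cushion = 2 × $1,027.29 = $2,054.58
Trial balance (start $0, +$1,027.29 each month, − disbursements):
  Dec: +$1,027.29 → $1,027.29
  Jan: +$1,027.29 − $1,574.52 → $480.06
  Feb: +$1,027.29 − $986.64 → $520.71
  Mar: +$1,027.29 → $1,548.00
  Apr: +$1,027.29 − $1,599.00 → $976.29
  May: +$1,027.29 − $8,167.32 → -$6,163.74
  Jun: +$1,027.29 → -$5,136.45
  Jul: +$1,027.29 → -$4,109.16
  Aug: +$1,027.29 → -$3,081.87
  Sep: +$1,027.29 → -$2,054.58
  Oct: +$1,027.29 → -$1,027.29
  Nov: +$1,027.29 → $0.00
Lowest trial balance = -$6,163.74 (May)
Initial deposit = cushion − low point = $2,054.58 − (-$6,163.74) = $8,218.32

$8,218.32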